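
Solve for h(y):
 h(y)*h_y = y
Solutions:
 h(y) = -sqrt(C1 + y^2)
 h(y) = sqrt(C1 + y^2)


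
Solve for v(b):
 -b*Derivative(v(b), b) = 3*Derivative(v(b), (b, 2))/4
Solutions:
 v(b) = C1 + C2*erf(sqrt(6)*b/3)


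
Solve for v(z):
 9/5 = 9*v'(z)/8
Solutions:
 v(z) = C1 + 8*z/5


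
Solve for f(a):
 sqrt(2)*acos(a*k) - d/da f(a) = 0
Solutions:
 f(a) = C1 + sqrt(2)*Piecewise((a*acos(a*k) - sqrt(-a^2*k^2 + 1)/k, Ne(k, 0)), (pi*a/2, True))


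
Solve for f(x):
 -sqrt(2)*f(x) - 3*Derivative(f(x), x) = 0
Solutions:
 f(x) = C1*exp(-sqrt(2)*x/3)


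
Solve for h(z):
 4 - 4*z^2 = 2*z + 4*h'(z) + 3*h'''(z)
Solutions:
 h(z) = C1 + C2*sin(2*sqrt(3)*z/3) + C3*cos(2*sqrt(3)*z/3) - z^3/3 - z^2/4 + 5*z/2


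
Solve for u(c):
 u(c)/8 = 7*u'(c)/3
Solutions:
 u(c) = C1*exp(3*c/56)


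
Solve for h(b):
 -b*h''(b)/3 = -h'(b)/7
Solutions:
 h(b) = C1 + C2*b^(10/7)


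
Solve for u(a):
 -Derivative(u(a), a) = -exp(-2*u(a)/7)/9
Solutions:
 u(a) = 7*log(-sqrt(C1 + a)) - 7*log(21) + 7*log(14)/2
 u(a) = 7*log(C1 + a)/2 - 7*log(21) + 7*log(14)/2


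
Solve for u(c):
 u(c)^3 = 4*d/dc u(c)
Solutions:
 u(c) = -sqrt(2)*sqrt(-1/(C1 + c))
 u(c) = sqrt(2)*sqrt(-1/(C1 + c))


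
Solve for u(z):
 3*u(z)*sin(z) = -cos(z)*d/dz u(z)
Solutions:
 u(z) = C1*cos(z)^3


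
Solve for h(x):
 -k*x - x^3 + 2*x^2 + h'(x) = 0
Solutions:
 h(x) = C1 + k*x^2/2 + x^4/4 - 2*x^3/3


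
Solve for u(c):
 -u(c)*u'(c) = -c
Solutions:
 u(c) = -sqrt(C1 + c^2)
 u(c) = sqrt(C1 + c^2)


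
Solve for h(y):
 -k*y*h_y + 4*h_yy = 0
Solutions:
 h(y) = Piecewise((-sqrt(2)*sqrt(pi)*C1*erf(sqrt(2)*y*sqrt(-k)/4)/sqrt(-k) - C2, (k > 0) | (k < 0)), (-C1*y - C2, True))


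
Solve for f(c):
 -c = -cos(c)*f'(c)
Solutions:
 f(c) = C1 + Integral(c/cos(c), c)


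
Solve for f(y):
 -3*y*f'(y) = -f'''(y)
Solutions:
 f(y) = C1 + Integral(C2*airyai(3^(1/3)*y) + C3*airybi(3^(1/3)*y), y)


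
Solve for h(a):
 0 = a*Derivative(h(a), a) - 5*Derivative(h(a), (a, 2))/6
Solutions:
 h(a) = C1 + C2*erfi(sqrt(15)*a/5)


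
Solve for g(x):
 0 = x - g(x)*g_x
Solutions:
 g(x) = -sqrt(C1 + x^2)
 g(x) = sqrt(C1 + x^2)


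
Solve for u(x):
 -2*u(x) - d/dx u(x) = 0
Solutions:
 u(x) = C1*exp(-2*x)


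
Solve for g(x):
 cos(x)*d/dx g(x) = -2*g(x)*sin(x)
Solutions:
 g(x) = C1*cos(x)^2


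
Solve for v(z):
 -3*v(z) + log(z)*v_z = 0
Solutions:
 v(z) = C1*exp(3*li(z))


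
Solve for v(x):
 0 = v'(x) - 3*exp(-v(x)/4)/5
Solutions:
 v(x) = 4*log(C1 + 3*x/20)


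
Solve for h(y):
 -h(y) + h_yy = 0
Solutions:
 h(y) = C1*exp(-y) + C2*exp(y)


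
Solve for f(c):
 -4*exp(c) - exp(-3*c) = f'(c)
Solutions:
 f(c) = C1 - 4*exp(c) + exp(-3*c)/3


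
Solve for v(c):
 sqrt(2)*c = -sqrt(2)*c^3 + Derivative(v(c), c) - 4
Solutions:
 v(c) = C1 + sqrt(2)*c^4/4 + sqrt(2)*c^2/2 + 4*c


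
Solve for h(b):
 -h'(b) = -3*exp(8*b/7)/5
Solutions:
 h(b) = C1 + 21*exp(8*b/7)/40


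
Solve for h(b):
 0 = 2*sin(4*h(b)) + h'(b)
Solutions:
 h(b) = -acos((-C1 - exp(16*b))/(C1 - exp(16*b)))/4 + pi/2
 h(b) = acos((-C1 - exp(16*b))/(C1 - exp(16*b)))/4


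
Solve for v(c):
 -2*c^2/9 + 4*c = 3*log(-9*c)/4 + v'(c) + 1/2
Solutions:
 v(c) = C1 - 2*c^3/27 + 2*c^2 - 3*c*log(-c)/4 + c*(1 - 6*log(3))/4


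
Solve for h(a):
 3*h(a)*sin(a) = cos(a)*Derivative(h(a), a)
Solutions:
 h(a) = C1/cos(a)^3


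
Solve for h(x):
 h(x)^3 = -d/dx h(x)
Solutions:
 h(x) = -sqrt(2)*sqrt(-1/(C1 - x))/2
 h(x) = sqrt(2)*sqrt(-1/(C1 - x))/2


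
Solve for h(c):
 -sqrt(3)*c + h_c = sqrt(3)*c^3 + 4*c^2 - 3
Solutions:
 h(c) = C1 + sqrt(3)*c^4/4 + 4*c^3/3 + sqrt(3)*c^2/2 - 3*c


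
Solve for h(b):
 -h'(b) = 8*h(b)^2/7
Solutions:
 h(b) = 7/(C1 + 8*b)


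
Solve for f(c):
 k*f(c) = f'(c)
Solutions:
 f(c) = C1*exp(c*k)


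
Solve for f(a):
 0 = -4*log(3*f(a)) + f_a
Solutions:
 -Integral(1/(log(_y) + log(3)), (_y, f(a)))/4 = C1 - a


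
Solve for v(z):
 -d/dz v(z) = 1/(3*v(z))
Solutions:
 v(z) = -sqrt(C1 - 6*z)/3
 v(z) = sqrt(C1 - 6*z)/3


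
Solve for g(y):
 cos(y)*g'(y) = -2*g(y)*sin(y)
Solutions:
 g(y) = C1*cos(y)^2


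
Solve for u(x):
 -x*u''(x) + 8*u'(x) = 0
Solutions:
 u(x) = C1 + C2*x^9


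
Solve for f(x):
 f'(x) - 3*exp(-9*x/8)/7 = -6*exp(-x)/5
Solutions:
 f(x) = C1 + 6*exp(-x)/5 - 8*exp(-9*x/8)/21


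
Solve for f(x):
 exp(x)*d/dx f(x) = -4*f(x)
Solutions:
 f(x) = C1*exp(4*exp(-x))


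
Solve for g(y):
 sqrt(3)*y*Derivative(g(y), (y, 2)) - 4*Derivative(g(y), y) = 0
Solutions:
 g(y) = C1 + C2*y^(1 + 4*sqrt(3)/3)


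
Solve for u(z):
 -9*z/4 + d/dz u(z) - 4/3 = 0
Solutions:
 u(z) = C1 + 9*z^2/8 + 4*z/3


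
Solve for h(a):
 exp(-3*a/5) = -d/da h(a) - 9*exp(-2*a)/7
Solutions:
 h(a) = C1 + 9*exp(-2*a)/14 + 5*exp(-3*a/5)/3


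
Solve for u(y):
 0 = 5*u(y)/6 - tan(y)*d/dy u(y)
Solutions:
 u(y) = C1*sin(y)^(5/6)


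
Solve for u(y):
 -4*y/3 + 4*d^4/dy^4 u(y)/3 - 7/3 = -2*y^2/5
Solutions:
 u(y) = C1 + C2*y + C3*y^2 + C4*y^3 - y^6/1200 + y^5/120 + 7*y^4/96


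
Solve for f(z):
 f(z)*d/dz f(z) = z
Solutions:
 f(z) = -sqrt(C1 + z^2)
 f(z) = sqrt(C1 + z^2)


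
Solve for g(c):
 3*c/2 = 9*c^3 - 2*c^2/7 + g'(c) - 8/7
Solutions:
 g(c) = C1 - 9*c^4/4 + 2*c^3/21 + 3*c^2/4 + 8*c/7


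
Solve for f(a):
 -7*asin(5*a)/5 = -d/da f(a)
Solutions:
 f(a) = C1 + 7*a*asin(5*a)/5 + 7*sqrt(1 - 25*a^2)/25


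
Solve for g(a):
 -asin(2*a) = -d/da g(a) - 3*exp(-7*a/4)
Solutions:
 g(a) = C1 + a*asin(2*a) + sqrt(1 - 4*a^2)/2 + 12*exp(-7*a/4)/7


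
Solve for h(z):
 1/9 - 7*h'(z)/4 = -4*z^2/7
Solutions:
 h(z) = C1 + 16*z^3/147 + 4*z/63


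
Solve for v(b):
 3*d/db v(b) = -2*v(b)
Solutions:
 v(b) = C1*exp(-2*b/3)


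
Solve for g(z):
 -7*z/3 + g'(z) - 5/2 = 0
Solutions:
 g(z) = C1 + 7*z^2/6 + 5*z/2


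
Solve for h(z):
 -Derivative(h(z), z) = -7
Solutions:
 h(z) = C1 + 7*z


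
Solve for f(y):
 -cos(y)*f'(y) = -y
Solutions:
 f(y) = C1 + Integral(y/cos(y), y)


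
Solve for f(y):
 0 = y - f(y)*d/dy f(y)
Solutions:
 f(y) = -sqrt(C1 + y^2)
 f(y) = sqrt(C1 + y^2)


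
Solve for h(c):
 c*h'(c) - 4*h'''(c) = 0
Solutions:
 h(c) = C1 + Integral(C2*airyai(2^(1/3)*c/2) + C3*airybi(2^(1/3)*c/2), c)


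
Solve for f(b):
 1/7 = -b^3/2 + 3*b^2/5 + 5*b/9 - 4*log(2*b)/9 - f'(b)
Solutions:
 f(b) = C1 - b^4/8 + b^3/5 + 5*b^2/18 - 4*b*log(b)/9 - 4*b*log(2)/9 + 19*b/63


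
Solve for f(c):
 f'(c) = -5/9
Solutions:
 f(c) = C1 - 5*c/9


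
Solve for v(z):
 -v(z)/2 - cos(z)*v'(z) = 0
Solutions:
 v(z) = C1*(sin(z) - 1)^(1/4)/(sin(z) + 1)^(1/4)


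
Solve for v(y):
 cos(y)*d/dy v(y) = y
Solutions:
 v(y) = C1 + Integral(y/cos(y), y)


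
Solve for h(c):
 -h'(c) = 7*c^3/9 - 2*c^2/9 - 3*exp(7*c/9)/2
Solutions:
 h(c) = C1 - 7*c^4/36 + 2*c^3/27 + 27*exp(7*c/9)/14


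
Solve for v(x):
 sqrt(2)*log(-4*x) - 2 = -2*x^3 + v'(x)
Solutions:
 v(x) = C1 + x^4/2 + sqrt(2)*x*log(-x) + x*(-2 - sqrt(2) + 2*sqrt(2)*log(2))


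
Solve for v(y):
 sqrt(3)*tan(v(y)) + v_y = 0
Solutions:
 v(y) = pi - asin(C1*exp(-sqrt(3)*y))
 v(y) = asin(C1*exp(-sqrt(3)*y))


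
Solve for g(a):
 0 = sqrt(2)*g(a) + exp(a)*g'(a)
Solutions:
 g(a) = C1*exp(sqrt(2)*exp(-a))


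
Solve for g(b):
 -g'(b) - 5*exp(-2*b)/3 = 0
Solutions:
 g(b) = C1 + 5*exp(-2*b)/6


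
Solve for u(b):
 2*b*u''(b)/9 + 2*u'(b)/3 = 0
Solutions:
 u(b) = C1 + C2/b^2


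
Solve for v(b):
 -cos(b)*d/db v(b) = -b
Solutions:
 v(b) = C1 + Integral(b/cos(b), b)


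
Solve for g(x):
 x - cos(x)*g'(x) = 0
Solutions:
 g(x) = C1 + Integral(x/cos(x), x)


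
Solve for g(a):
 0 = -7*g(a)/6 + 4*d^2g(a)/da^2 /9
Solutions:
 g(a) = C1*exp(-sqrt(42)*a/4) + C2*exp(sqrt(42)*a/4)


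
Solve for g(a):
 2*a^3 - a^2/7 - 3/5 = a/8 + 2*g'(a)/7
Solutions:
 g(a) = C1 + 7*a^4/4 - a^3/6 - 7*a^2/32 - 21*a/10


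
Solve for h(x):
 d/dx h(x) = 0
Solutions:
 h(x) = C1


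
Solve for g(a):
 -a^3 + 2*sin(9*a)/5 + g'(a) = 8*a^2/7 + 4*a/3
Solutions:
 g(a) = C1 + a^4/4 + 8*a^3/21 + 2*a^2/3 + 2*cos(9*a)/45


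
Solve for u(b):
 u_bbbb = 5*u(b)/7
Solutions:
 u(b) = C1*exp(-5^(1/4)*7^(3/4)*b/7) + C2*exp(5^(1/4)*7^(3/4)*b/7) + C3*sin(5^(1/4)*7^(3/4)*b/7) + C4*cos(5^(1/4)*7^(3/4)*b/7)


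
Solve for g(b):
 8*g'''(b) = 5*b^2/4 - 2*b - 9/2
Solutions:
 g(b) = C1 + C2*b + C3*b^2 + b^5/384 - b^4/96 - 3*b^3/32


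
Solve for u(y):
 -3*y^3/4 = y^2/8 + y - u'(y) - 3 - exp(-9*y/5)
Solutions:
 u(y) = C1 + 3*y^4/16 + y^3/24 + y^2/2 - 3*y + 5*exp(-9*y/5)/9


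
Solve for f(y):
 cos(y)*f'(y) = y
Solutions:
 f(y) = C1 + Integral(y/cos(y), y)


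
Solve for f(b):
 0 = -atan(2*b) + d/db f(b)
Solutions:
 f(b) = C1 + b*atan(2*b) - log(4*b^2 + 1)/4


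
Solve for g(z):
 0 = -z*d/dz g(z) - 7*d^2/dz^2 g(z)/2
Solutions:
 g(z) = C1 + C2*erf(sqrt(7)*z/7)


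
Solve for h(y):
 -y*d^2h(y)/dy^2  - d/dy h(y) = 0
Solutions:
 h(y) = C1 + C2*log(y)


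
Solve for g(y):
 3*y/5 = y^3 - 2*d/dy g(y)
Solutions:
 g(y) = C1 + y^4/8 - 3*y^2/20


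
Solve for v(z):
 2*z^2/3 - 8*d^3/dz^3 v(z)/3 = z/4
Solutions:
 v(z) = C1 + C2*z + C3*z^2 + z^5/240 - z^4/256


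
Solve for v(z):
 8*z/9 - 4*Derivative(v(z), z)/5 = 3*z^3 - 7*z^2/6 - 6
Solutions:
 v(z) = C1 - 15*z^4/16 + 35*z^3/72 + 5*z^2/9 + 15*z/2


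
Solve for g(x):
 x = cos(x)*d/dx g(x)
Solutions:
 g(x) = C1 + Integral(x/cos(x), x)


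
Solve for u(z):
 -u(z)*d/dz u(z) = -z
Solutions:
 u(z) = -sqrt(C1 + z^2)
 u(z) = sqrt(C1 + z^2)


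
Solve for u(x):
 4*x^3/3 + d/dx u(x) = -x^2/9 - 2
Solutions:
 u(x) = C1 - x^4/3 - x^3/27 - 2*x


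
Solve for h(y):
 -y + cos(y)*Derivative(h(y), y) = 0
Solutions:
 h(y) = C1 + Integral(y/cos(y), y)


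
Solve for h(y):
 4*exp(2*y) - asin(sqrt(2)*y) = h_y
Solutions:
 h(y) = C1 - y*asin(sqrt(2)*y) - sqrt(2)*sqrt(1 - 2*y^2)/2 + 2*exp(2*y)


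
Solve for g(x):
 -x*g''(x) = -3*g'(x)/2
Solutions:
 g(x) = C1 + C2*x^(5/2)


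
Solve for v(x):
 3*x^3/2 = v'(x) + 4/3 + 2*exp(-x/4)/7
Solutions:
 v(x) = C1 + 3*x^4/8 - 4*x/3 + 8*exp(-x/4)/7


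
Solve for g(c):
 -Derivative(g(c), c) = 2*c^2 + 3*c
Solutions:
 g(c) = C1 - 2*c^3/3 - 3*c^2/2


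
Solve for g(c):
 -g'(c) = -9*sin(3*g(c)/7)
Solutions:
 -9*c + 7*log(cos(3*g(c)/7) - 1)/6 - 7*log(cos(3*g(c)/7) + 1)/6 = C1


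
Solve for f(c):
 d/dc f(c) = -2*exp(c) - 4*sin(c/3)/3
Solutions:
 f(c) = C1 - 2*exp(c) + 4*cos(c/3)


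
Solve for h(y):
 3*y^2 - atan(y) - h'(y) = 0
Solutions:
 h(y) = C1 + y^3 - y*atan(y) + log(y^2 + 1)/2


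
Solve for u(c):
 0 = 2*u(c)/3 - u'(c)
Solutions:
 u(c) = C1*exp(2*c/3)


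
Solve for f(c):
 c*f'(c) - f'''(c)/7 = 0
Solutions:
 f(c) = C1 + Integral(C2*airyai(7^(1/3)*c) + C3*airybi(7^(1/3)*c), c)


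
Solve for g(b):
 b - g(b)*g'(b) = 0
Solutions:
 g(b) = -sqrt(C1 + b^2)
 g(b) = sqrt(C1 + b^2)


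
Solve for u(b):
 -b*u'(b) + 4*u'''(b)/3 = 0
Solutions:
 u(b) = C1 + Integral(C2*airyai(6^(1/3)*b/2) + C3*airybi(6^(1/3)*b/2), b)


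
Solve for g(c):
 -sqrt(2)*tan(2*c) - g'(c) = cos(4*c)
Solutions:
 g(c) = C1 + sqrt(2)*log(cos(2*c))/2 - sin(4*c)/4


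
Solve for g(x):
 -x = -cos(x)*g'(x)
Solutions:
 g(x) = C1 + Integral(x/cos(x), x)


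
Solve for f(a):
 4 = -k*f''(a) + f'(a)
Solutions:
 f(a) = C1 + C2*exp(a/k) + 4*a


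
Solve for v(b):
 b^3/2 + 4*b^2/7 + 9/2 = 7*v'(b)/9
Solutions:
 v(b) = C1 + 9*b^4/56 + 12*b^3/49 + 81*b/14


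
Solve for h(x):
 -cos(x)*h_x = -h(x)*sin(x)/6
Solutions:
 h(x) = C1/cos(x)^(1/6)


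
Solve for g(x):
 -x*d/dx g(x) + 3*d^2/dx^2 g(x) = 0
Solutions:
 g(x) = C1 + C2*erfi(sqrt(6)*x/6)


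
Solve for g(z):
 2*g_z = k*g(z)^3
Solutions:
 g(z) = -sqrt(-1/(C1 + k*z))
 g(z) = sqrt(-1/(C1 + k*z))


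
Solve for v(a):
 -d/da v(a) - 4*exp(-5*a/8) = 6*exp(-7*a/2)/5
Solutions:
 v(a) = C1 + 12*exp(-7*a/2)/35 + 32*exp(-5*a/8)/5


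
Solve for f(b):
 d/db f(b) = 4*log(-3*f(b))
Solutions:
 -Integral(1/(log(-_y) + log(3)), (_y, f(b)))/4 = C1 - b


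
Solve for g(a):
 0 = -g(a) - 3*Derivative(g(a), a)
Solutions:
 g(a) = C1*exp(-a/3)


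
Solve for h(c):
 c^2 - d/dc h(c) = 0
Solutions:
 h(c) = C1 + c^3/3


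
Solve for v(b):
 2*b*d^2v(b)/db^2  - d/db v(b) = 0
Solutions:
 v(b) = C1 + C2*b^(3/2)


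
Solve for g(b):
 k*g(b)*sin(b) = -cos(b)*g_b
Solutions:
 g(b) = C1*exp(k*log(cos(b)))


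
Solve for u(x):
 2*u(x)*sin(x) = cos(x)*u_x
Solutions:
 u(x) = C1/cos(x)^2


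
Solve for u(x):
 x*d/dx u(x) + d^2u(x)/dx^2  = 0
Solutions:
 u(x) = C1 + C2*erf(sqrt(2)*x/2)


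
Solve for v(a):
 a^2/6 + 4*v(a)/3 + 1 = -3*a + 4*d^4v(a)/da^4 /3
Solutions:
 v(a) = C1*exp(-a) + C2*exp(a) + C3*sin(a) + C4*cos(a) - a^2/8 - 9*a/4 - 3/4


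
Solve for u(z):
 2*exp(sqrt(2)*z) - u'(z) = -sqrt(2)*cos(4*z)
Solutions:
 u(z) = C1 + sqrt(2)*exp(sqrt(2)*z) + sqrt(2)*sin(4*z)/4


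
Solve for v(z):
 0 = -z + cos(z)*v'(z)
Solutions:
 v(z) = C1 + Integral(z/cos(z), z)


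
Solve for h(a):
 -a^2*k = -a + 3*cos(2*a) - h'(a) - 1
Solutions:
 h(a) = C1 + a^3*k/3 - a^2/2 - a + 3*sin(2*a)/2


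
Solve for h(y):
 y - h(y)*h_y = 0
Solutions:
 h(y) = -sqrt(C1 + y^2)
 h(y) = sqrt(C1 + y^2)


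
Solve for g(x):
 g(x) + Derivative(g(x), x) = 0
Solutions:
 g(x) = C1*exp(-x)


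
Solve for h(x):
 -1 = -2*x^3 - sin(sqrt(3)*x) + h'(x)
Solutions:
 h(x) = C1 + x^4/2 - x - sqrt(3)*cos(sqrt(3)*x)/3


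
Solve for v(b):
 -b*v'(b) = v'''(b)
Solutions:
 v(b) = C1 + Integral(C2*airyai(-b) + C3*airybi(-b), b)


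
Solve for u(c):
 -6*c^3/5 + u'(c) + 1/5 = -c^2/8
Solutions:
 u(c) = C1 + 3*c^4/10 - c^3/24 - c/5


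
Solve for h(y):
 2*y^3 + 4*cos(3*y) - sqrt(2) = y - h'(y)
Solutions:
 h(y) = C1 - y^4/2 + y^2/2 + sqrt(2)*y - 4*sin(3*y)/3


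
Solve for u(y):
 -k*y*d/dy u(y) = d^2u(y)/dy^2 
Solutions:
 u(y) = Piecewise((-sqrt(2)*sqrt(pi)*C1*erf(sqrt(2)*sqrt(k)*y/2)/(2*sqrt(k)) - C2, (k > 0) | (k < 0)), (-C1*y - C2, True))


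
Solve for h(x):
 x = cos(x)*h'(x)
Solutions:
 h(x) = C1 + Integral(x/cos(x), x)


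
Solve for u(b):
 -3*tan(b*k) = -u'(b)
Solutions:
 u(b) = C1 + 3*Piecewise((-log(cos(b*k))/k, Ne(k, 0)), (0, True))


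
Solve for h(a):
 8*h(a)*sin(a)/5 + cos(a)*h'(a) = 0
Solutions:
 h(a) = C1*cos(a)^(8/5)


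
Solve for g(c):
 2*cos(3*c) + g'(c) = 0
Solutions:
 g(c) = C1 - 2*sin(3*c)/3


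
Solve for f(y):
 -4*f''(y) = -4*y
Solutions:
 f(y) = C1 + C2*y + y^3/6


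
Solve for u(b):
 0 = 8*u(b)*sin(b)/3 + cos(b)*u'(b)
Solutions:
 u(b) = C1*cos(b)^(8/3)


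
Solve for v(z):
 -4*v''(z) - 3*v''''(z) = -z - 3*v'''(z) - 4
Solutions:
 v(z) = C1 + C2*z + z^3/24 + 19*z^2/32 + (C3*sin(sqrt(39)*z/6) + C4*cos(sqrt(39)*z/6))*exp(z/2)


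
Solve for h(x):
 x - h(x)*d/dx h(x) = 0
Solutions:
 h(x) = -sqrt(C1 + x^2)
 h(x) = sqrt(C1 + x^2)


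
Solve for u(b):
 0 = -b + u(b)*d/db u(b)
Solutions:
 u(b) = -sqrt(C1 + b^2)
 u(b) = sqrt(C1 + b^2)


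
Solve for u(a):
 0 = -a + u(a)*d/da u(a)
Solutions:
 u(a) = -sqrt(C1 + a^2)
 u(a) = sqrt(C1 + a^2)


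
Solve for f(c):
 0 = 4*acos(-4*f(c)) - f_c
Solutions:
 Integral(1/acos(-4*_y), (_y, f(c))) = C1 + 4*c


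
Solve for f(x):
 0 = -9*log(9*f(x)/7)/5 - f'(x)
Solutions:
 5*Integral(1/(log(_y) - log(7) + 2*log(3)), (_y, f(x)))/9 = C1 - x


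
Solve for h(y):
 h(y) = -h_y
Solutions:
 h(y) = C1*exp(-y)


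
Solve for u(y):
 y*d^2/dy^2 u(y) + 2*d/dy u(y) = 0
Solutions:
 u(y) = C1 + C2/y


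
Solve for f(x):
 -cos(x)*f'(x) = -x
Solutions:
 f(x) = C1 + Integral(x/cos(x), x)


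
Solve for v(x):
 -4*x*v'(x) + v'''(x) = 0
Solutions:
 v(x) = C1 + Integral(C2*airyai(2^(2/3)*x) + C3*airybi(2^(2/3)*x), x)


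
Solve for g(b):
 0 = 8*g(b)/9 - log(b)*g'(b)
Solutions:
 g(b) = C1*exp(8*li(b)/9)


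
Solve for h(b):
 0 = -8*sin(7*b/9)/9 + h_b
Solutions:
 h(b) = C1 - 8*cos(7*b/9)/7


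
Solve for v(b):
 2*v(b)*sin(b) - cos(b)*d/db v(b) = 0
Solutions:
 v(b) = C1/cos(b)^2


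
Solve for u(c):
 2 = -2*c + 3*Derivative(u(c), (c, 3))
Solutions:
 u(c) = C1 + C2*c + C3*c^2 + c^4/36 + c^3/9


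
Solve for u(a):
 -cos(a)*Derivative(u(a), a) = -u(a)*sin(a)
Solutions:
 u(a) = C1/cos(a)


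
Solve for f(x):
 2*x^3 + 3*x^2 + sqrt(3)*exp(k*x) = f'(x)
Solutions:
 f(x) = C1 + x^4/2 + x^3 + sqrt(3)*exp(k*x)/k


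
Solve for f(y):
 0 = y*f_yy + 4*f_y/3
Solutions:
 f(y) = C1 + C2/y^(1/3)


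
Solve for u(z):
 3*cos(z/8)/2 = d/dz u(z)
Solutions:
 u(z) = C1 + 12*sin(z/8)


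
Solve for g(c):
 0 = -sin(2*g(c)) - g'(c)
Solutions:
 g(c) = pi - acos((-C1 - exp(4*c))/(C1 - exp(4*c)))/2
 g(c) = acos((-C1 - exp(4*c))/(C1 - exp(4*c)))/2


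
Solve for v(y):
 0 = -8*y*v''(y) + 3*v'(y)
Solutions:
 v(y) = C1 + C2*y^(11/8)


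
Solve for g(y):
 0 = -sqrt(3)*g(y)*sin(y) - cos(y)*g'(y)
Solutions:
 g(y) = C1*cos(y)^(sqrt(3))


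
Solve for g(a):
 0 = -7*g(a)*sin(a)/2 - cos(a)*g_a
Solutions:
 g(a) = C1*cos(a)^(7/2)


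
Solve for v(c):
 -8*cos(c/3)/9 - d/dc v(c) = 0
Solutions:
 v(c) = C1 - 8*sin(c/3)/3


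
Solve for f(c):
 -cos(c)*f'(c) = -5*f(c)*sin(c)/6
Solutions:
 f(c) = C1/cos(c)^(5/6)


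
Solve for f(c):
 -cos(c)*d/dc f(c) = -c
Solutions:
 f(c) = C1 + Integral(c/cos(c), c)


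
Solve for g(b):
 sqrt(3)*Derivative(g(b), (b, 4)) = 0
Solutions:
 g(b) = C1 + C2*b + C3*b^2 + C4*b^3


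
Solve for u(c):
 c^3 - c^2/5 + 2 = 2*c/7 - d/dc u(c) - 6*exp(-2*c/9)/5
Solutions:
 u(c) = C1 - c^4/4 + c^3/15 + c^2/7 - 2*c + 27*exp(-2*c/9)/5


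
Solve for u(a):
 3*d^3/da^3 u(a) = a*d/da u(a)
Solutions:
 u(a) = C1 + Integral(C2*airyai(3^(2/3)*a/3) + C3*airybi(3^(2/3)*a/3), a)


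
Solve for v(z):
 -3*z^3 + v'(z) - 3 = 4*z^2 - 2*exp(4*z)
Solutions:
 v(z) = C1 + 3*z^4/4 + 4*z^3/3 + 3*z - exp(4*z)/2


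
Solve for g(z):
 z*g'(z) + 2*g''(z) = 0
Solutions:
 g(z) = C1 + C2*erf(z/2)


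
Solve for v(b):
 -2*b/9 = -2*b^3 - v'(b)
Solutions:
 v(b) = C1 - b^4/2 + b^2/9


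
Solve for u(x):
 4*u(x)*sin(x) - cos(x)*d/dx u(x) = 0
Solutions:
 u(x) = C1/cos(x)^4


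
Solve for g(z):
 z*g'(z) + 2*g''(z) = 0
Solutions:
 g(z) = C1 + C2*erf(z/2)


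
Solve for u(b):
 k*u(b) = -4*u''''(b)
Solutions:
 u(b) = C1*exp(-sqrt(2)*b*(-k)^(1/4)/2) + C2*exp(sqrt(2)*b*(-k)^(1/4)/2) + C3*exp(-sqrt(2)*I*b*(-k)^(1/4)/2) + C4*exp(sqrt(2)*I*b*(-k)^(1/4)/2)


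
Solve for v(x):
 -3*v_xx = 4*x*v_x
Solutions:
 v(x) = C1 + C2*erf(sqrt(6)*x/3)


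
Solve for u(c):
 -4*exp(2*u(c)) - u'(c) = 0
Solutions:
 u(c) = log(-sqrt(-1/(C1 - 4*c))) - log(2)/2
 u(c) = log(-1/(C1 - 4*c))/2 - log(2)/2


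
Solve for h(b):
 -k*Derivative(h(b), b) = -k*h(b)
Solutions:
 h(b) = C1*exp(b)


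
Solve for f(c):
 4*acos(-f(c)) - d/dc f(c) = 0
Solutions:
 Integral(1/acos(-_y), (_y, f(c))) = C1 + 4*c


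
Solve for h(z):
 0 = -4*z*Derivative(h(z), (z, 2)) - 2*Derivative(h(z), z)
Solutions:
 h(z) = C1 + C2*sqrt(z)


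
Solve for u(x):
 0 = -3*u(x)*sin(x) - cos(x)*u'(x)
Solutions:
 u(x) = C1*cos(x)^3


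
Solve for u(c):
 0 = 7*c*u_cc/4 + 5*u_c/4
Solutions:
 u(c) = C1 + C2*c^(2/7)


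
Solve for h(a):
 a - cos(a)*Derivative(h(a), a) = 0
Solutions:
 h(a) = C1 + Integral(a/cos(a), a)


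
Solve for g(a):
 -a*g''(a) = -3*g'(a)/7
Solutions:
 g(a) = C1 + C2*a^(10/7)


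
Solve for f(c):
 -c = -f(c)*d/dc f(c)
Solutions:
 f(c) = -sqrt(C1 + c^2)
 f(c) = sqrt(C1 + c^2)


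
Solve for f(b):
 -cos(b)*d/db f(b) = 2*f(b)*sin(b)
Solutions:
 f(b) = C1*cos(b)^2


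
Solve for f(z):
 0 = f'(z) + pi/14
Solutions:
 f(z) = C1 - pi*z/14


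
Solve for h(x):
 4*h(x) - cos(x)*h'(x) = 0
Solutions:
 h(x) = C1*(sin(x)^2 + 2*sin(x) + 1)/(sin(x)^2 - 2*sin(x) + 1)


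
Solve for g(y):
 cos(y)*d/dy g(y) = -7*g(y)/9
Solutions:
 g(y) = C1*(sin(y) - 1)^(7/18)/(sin(y) + 1)^(7/18)


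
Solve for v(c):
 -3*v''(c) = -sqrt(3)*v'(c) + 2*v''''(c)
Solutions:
 v(c) = C1 + C2*exp(2^(1/3)*3^(1/6)*c*(-3^(2/3)*(3 + sqrt(15))^(1/3) + 3*2^(1/3)/(3 + sqrt(15))^(1/3))/12)*sin(6^(1/3)*c*(6^(1/3)/(3 + sqrt(15))^(1/3) + (3 + sqrt(15))^(1/3))/4) + C3*exp(2^(1/3)*3^(1/6)*c*(-3^(2/3)*(3 + sqrt(15))^(1/3) + 3*2^(1/3)/(3 + sqrt(15))^(1/3))/12)*cos(6^(1/3)*c*(6^(1/3)/(3 + sqrt(15))^(1/3) + (3 + sqrt(15))^(1/3))/4) + C4*exp(-2^(1/3)*3^(1/6)*c*(-3^(2/3)*(3 + sqrt(15))^(1/3) + 3*2^(1/3)/(3 + sqrt(15))^(1/3))/6)


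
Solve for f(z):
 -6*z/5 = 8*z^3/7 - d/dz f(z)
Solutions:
 f(z) = C1 + 2*z^4/7 + 3*z^2/5


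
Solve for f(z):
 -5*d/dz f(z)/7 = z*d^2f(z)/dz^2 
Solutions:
 f(z) = C1 + C2*z^(2/7)


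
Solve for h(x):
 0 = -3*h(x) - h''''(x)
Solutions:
 h(x) = (C1*sin(sqrt(2)*3^(1/4)*x/2) + C2*cos(sqrt(2)*3^(1/4)*x/2))*exp(-sqrt(2)*3^(1/4)*x/2) + (C3*sin(sqrt(2)*3^(1/4)*x/2) + C4*cos(sqrt(2)*3^(1/4)*x/2))*exp(sqrt(2)*3^(1/4)*x/2)


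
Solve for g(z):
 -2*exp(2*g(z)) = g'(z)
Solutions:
 g(z) = log(-sqrt(-1/(C1 - 2*z))) - log(2)/2
 g(z) = log(-1/(C1 - 2*z))/2 - log(2)/2


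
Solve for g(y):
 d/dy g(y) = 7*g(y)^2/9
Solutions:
 g(y) = -9/(C1 + 7*y)


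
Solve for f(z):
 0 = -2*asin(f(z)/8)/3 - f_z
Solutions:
 Integral(1/asin(_y/8), (_y, f(z))) = C1 - 2*z/3


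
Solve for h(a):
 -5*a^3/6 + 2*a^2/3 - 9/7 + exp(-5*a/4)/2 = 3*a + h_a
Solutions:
 h(a) = C1 - 5*a^4/24 + 2*a^3/9 - 3*a^2/2 - 9*a/7 - 2*exp(-5*a/4)/5


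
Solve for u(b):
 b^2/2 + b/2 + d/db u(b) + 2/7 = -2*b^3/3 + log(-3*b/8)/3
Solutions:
 u(b) = C1 - b^4/6 - b^3/6 - b^2/4 + b*log(-b)/3 + b*(-log(2) - 13/21 + log(3)/3)


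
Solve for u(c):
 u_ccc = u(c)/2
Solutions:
 u(c) = C3*exp(2^(2/3)*c/2) + (C1*sin(2^(2/3)*sqrt(3)*c/4) + C2*cos(2^(2/3)*sqrt(3)*c/4))*exp(-2^(2/3)*c/4)


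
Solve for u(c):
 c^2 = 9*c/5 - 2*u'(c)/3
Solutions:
 u(c) = C1 - c^3/2 + 27*c^2/20


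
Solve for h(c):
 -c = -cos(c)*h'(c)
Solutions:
 h(c) = C1 + Integral(c/cos(c), c)


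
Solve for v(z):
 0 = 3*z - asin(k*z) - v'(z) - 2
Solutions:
 v(z) = C1 + 3*z^2/2 - 2*z - Piecewise((z*asin(k*z) + sqrt(-k^2*z^2 + 1)/k, Ne(k, 0)), (0, True))


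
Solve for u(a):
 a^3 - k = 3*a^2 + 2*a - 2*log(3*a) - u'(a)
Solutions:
 u(a) = C1 - a^4/4 + a^3 + a^2 + a*k - 2*a*log(a) - a*log(9) + 2*a


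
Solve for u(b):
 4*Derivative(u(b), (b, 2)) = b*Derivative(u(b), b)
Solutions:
 u(b) = C1 + C2*erfi(sqrt(2)*b/4)


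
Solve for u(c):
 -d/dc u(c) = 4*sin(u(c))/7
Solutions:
 4*c/7 + log(cos(u(c)) - 1)/2 - log(cos(u(c)) + 1)/2 = C1


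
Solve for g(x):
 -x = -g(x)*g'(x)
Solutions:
 g(x) = -sqrt(C1 + x^2)
 g(x) = sqrt(C1 + x^2)


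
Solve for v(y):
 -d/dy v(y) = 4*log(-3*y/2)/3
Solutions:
 v(y) = C1 - 4*y*log(-y)/3 + 4*y*(-log(3) + log(2) + 1)/3


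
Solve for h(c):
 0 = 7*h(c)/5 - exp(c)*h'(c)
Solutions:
 h(c) = C1*exp(-7*exp(-c)/5)


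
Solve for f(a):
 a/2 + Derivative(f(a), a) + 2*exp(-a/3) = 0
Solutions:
 f(a) = C1 - a^2/4 + 6*exp(-a/3)


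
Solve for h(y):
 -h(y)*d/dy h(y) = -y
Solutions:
 h(y) = -sqrt(C1 + y^2)
 h(y) = sqrt(C1 + y^2)


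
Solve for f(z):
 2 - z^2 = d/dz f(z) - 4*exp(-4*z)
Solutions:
 f(z) = C1 - z^3/3 + 2*z - exp(-4*z)


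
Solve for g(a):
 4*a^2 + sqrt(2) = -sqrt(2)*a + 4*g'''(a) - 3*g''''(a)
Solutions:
 g(a) = C1 + C2*a + C3*a^2 + C4*exp(4*a/3) + a^5/60 + a^4*(sqrt(2) + 6)/96 + a^3*(7*sqrt(2) + 18)/96


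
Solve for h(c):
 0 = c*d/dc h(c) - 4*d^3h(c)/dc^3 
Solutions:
 h(c) = C1 + Integral(C2*airyai(2^(1/3)*c/2) + C3*airybi(2^(1/3)*c/2), c)


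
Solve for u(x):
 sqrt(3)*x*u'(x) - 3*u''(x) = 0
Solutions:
 u(x) = C1 + C2*erfi(sqrt(2)*3^(3/4)*x/6)


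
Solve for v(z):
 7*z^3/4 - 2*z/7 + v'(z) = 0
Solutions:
 v(z) = C1 - 7*z^4/16 + z^2/7


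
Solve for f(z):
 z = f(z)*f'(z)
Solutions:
 f(z) = -sqrt(C1 + z^2)
 f(z) = sqrt(C1 + z^2)


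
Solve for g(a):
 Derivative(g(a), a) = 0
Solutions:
 g(a) = C1


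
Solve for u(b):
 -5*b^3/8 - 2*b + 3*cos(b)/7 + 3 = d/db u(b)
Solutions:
 u(b) = C1 - 5*b^4/32 - b^2 + 3*b + 3*sin(b)/7


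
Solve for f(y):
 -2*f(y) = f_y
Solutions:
 f(y) = C1*exp(-2*y)


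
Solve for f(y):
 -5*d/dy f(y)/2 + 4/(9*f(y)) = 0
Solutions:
 f(y) = -sqrt(C1 + 80*y)/15
 f(y) = sqrt(C1 + 80*y)/15


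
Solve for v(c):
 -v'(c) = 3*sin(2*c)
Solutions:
 v(c) = C1 + 3*cos(2*c)/2


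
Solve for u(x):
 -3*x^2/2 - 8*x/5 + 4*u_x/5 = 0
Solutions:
 u(x) = C1 + 5*x^3/8 + x^2


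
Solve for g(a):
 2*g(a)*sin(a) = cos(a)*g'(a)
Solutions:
 g(a) = C1/cos(a)^2


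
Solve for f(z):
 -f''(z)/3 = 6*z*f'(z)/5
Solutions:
 f(z) = C1 + C2*erf(3*sqrt(5)*z/5)


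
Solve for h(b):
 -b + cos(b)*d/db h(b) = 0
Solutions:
 h(b) = C1 + Integral(b/cos(b), b)


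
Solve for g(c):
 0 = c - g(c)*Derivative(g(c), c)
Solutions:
 g(c) = -sqrt(C1 + c^2)
 g(c) = sqrt(C1 + c^2)


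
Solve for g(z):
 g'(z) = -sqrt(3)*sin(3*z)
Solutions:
 g(z) = C1 + sqrt(3)*cos(3*z)/3


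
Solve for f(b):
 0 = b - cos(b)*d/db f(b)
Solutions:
 f(b) = C1 + Integral(b/cos(b), b)


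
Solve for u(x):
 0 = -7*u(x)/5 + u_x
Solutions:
 u(x) = C1*exp(7*x/5)


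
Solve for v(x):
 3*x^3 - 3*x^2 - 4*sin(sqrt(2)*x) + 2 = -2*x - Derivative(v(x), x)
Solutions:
 v(x) = C1 - 3*x^4/4 + x^3 - x^2 - 2*x - 2*sqrt(2)*cos(sqrt(2)*x)


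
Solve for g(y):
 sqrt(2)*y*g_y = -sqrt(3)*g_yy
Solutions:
 g(y) = C1 + C2*erf(6^(3/4)*y/6)


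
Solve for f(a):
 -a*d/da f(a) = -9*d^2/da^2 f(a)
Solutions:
 f(a) = C1 + C2*erfi(sqrt(2)*a/6)


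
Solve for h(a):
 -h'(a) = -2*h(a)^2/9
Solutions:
 h(a) = -9/(C1 + 2*a)


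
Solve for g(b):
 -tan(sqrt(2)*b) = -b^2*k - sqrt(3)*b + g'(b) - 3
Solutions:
 g(b) = C1 + b^3*k/3 + sqrt(3)*b^2/2 + 3*b + sqrt(2)*log(cos(sqrt(2)*b))/2


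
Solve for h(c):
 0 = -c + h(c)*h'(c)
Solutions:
 h(c) = -sqrt(C1 + c^2)
 h(c) = sqrt(C1 + c^2)


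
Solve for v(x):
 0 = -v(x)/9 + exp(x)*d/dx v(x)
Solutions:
 v(x) = C1*exp(-exp(-x)/9)


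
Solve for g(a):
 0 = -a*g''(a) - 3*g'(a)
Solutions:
 g(a) = C1 + C2/a^2


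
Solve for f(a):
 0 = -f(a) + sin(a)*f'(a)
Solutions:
 f(a) = C1*sqrt(cos(a) - 1)/sqrt(cos(a) + 1)


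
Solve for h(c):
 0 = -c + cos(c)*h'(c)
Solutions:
 h(c) = C1 + Integral(c/cos(c), c)


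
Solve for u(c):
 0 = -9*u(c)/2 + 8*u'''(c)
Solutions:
 u(c) = C3*exp(6^(2/3)*c/4) + (C1*sin(3*2^(2/3)*3^(1/6)*c/8) + C2*cos(3*2^(2/3)*3^(1/6)*c/8))*exp(-6^(2/3)*c/8)


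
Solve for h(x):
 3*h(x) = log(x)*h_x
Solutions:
 h(x) = C1*exp(3*li(x))


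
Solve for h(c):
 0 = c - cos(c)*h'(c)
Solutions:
 h(c) = C1 + Integral(c/cos(c), c)


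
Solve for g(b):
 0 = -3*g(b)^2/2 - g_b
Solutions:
 g(b) = 2/(C1 + 3*b)


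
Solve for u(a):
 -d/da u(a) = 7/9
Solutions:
 u(a) = C1 - 7*a/9


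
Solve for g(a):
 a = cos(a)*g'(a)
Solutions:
 g(a) = C1 + Integral(a/cos(a), a)


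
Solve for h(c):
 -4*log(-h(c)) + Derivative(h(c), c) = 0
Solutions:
 -li(-h(c)) = C1 + 4*c


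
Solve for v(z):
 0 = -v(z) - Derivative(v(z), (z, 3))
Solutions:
 v(z) = C3*exp(-z) + (C1*sin(sqrt(3)*z/2) + C2*cos(sqrt(3)*z/2))*exp(z/2)


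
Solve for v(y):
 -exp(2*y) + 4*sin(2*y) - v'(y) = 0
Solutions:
 v(y) = C1 - exp(2*y)/2 - 2*cos(2*y)


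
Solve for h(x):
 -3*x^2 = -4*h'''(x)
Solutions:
 h(x) = C1 + C2*x + C3*x^2 + x^5/80


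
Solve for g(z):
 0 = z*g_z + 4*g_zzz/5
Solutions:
 g(z) = C1 + Integral(C2*airyai(-10^(1/3)*z/2) + C3*airybi(-10^(1/3)*z/2), z)


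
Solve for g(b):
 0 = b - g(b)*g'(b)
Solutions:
 g(b) = -sqrt(C1 + b^2)
 g(b) = sqrt(C1 + b^2)


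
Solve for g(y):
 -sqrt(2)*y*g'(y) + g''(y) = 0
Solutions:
 g(y) = C1 + C2*erfi(2^(3/4)*y/2)


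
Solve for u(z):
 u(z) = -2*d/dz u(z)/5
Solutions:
 u(z) = C1*exp(-5*z/2)


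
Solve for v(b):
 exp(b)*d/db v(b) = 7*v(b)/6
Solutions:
 v(b) = C1*exp(-7*exp(-b)/6)


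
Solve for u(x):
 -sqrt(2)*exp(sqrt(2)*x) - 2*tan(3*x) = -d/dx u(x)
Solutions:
 u(x) = C1 + exp(sqrt(2)*x) - 2*log(cos(3*x))/3


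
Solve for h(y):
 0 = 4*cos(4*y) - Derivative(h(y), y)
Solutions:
 h(y) = C1 + sin(4*y)


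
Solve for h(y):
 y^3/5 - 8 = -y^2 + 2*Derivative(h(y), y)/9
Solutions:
 h(y) = C1 + 9*y^4/40 + 3*y^3/2 - 36*y


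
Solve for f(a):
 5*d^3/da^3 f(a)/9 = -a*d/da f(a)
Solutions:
 f(a) = C1 + Integral(C2*airyai(-15^(2/3)*a/5) + C3*airybi(-15^(2/3)*a/5), a)


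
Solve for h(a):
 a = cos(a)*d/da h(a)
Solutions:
 h(a) = C1 + Integral(a/cos(a), a)


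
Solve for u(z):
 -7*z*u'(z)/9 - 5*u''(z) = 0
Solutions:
 u(z) = C1 + C2*erf(sqrt(70)*z/30)


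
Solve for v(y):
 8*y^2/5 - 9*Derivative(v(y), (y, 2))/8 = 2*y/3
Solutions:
 v(y) = C1 + C2*y + 16*y^4/135 - 8*y^3/81


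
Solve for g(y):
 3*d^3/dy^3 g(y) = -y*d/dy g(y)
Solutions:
 g(y) = C1 + Integral(C2*airyai(-3^(2/3)*y/3) + C3*airybi(-3^(2/3)*y/3), y)


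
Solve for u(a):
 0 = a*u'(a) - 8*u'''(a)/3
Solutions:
 u(a) = C1 + Integral(C2*airyai(3^(1/3)*a/2) + C3*airybi(3^(1/3)*a/2), a)


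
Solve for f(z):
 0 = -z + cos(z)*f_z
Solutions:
 f(z) = C1 + Integral(z/cos(z), z)


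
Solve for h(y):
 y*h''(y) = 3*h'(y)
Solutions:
 h(y) = C1 + C2*y^4


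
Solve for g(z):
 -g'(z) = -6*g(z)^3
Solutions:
 g(z) = -sqrt(2)*sqrt(-1/(C1 + 6*z))/2
 g(z) = sqrt(2)*sqrt(-1/(C1 + 6*z))/2


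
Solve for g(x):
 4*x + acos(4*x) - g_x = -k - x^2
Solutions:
 g(x) = C1 + k*x + x^3/3 + 2*x^2 + x*acos(4*x) - sqrt(1 - 16*x^2)/4


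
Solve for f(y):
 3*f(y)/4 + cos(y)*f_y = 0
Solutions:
 f(y) = C1*(sin(y) - 1)^(3/8)/(sin(y) + 1)^(3/8)


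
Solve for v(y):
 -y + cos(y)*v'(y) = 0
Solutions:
 v(y) = C1 + Integral(y/cos(y), y)


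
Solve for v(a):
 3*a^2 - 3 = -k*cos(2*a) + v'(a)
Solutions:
 v(a) = C1 + a^3 - 3*a + k*sin(2*a)/2


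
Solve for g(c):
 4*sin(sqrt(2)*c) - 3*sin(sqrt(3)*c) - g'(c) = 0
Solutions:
 g(c) = C1 - 2*sqrt(2)*cos(sqrt(2)*c) + sqrt(3)*cos(sqrt(3)*c)


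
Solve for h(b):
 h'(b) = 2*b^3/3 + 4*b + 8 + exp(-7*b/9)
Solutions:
 h(b) = C1 + b^4/6 + 2*b^2 + 8*b - 9*exp(-7*b/9)/7


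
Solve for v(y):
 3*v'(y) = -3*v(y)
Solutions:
 v(y) = C1*exp(-y)


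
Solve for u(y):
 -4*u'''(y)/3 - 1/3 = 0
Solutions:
 u(y) = C1 + C2*y + C3*y^2 - y^3/24


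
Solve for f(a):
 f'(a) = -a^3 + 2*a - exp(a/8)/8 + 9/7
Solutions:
 f(a) = C1 - a^4/4 + a^2 + 9*a/7 - exp(a)^(1/8)


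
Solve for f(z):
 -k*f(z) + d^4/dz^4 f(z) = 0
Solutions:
 f(z) = C1*exp(-k^(1/4)*z) + C2*exp(k^(1/4)*z) + C3*exp(-I*k^(1/4)*z) + C4*exp(I*k^(1/4)*z)


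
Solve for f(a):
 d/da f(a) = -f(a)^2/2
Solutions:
 f(a) = 2/(C1 + a)


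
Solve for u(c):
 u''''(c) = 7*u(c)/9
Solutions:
 u(c) = C1*exp(-sqrt(3)*7^(1/4)*c/3) + C2*exp(sqrt(3)*7^(1/4)*c/3) + C3*sin(sqrt(3)*7^(1/4)*c/3) + C4*cos(sqrt(3)*7^(1/4)*c/3)


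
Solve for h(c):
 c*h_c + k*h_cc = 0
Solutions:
 h(c) = C1 + C2*sqrt(k)*erf(sqrt(2)*c*sqrt(1/k)/2)


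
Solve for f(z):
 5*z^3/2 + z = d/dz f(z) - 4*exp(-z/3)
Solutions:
 f(z) = C1 + 5*z^4/8 + z^2/2 - 12*exp(-z/3)


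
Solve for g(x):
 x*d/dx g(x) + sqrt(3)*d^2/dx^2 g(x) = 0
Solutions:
 g(x) = C1 + C2*erf(sqrt(2)*3^(3/4)*x/6)


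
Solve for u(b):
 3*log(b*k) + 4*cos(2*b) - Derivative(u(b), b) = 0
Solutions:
 u(b) = C1 + 3*b*log(b*k) - 3*b + 2*sin(2*b)


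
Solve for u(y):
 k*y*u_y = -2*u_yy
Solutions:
 u(y) = Piecewise((-sqrt(pi)*C1*erf(sqrt(k)*y/2)/sqrt(k) - C2, (k > 0) | (k < 0)), (-C1*y - C2, True))


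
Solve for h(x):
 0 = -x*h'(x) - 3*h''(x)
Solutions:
 h(x) = C1 + C2*erf(sqrt(6)*x/6)


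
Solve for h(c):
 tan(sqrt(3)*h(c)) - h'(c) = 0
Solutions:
 h(c) = sqrt(3)*(pi - asin(C1*exp(sqrt(3)*c)))/3
 h(c) = sqrt(3)*asin(C1*exp(sqrt(3)*c))/3


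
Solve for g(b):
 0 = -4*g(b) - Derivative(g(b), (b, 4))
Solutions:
 g(b) = (C1*sin(b) + C2*cos(b))*exp(-b) + (C3*sin(b) + C4*cos(b))*exp(b)


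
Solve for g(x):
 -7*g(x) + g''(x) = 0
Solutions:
 g(x) = C1*exp(-sqrt(7)*x) + C2*exp(sqrt(7)*x)


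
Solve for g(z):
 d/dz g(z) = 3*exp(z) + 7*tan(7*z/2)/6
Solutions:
 g(z) = C1 + 3*exp(z) - log(cos(7*z/2))/3


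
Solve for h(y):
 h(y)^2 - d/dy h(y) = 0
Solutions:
 h(y) = -1/(C1 + y)


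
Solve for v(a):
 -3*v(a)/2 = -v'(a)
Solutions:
 v(a) = C1*exp(3*a/2)


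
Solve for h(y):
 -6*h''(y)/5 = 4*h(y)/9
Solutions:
 h(y) = C1*sin(sqrt(30)*y/9) + C2*cos(sqrt(30)*y/9)


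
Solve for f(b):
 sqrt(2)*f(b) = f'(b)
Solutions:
 f(b) = C1*exp(sqrt(2)*b)


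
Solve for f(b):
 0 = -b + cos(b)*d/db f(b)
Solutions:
 f(b) = C1 + Integral(b/cos(b), b)


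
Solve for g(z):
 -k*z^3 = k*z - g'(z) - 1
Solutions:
 g(z) = C1 + k*z^4/4 + k*z^2/2 - z


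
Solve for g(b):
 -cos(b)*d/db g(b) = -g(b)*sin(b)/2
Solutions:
 g(b) = C1/sqrt(cos(b))


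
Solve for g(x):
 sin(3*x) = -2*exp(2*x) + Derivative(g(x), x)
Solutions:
 g(x) = C1 + exp(2*x) - cos(3*x)/3


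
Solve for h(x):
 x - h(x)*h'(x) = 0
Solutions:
 h(x) = -sqrt(C1 + x^2)
 h(x) = sqrt(C1 + x^2)


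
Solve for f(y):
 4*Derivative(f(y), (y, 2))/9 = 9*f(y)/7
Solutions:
 f(y) = C1*exp(-9*sqrt(7)*y/14) + C2*exp(9*sqrt(7)*y/14)


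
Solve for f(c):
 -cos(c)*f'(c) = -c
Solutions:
 f(c) = C1 + Integral(c/cos(c), c)


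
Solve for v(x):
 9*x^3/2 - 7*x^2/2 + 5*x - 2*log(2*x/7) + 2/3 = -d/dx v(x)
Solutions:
 v(x) = C1 - 9*x^4/8 + 7*x^3/6 - 5*x^2/2 + 2*x*log(x) - 2*x*log(7) - 8*x/3 + 2*x*log(2)


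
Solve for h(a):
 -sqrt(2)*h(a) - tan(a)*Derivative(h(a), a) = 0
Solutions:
 h(a) = C1/sin(a)^(sqrt(2))


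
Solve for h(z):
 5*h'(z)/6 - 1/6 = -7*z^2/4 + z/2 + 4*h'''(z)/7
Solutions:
 h(z) = C1 + C2*exp(-sqrt(210)*z/12) + C3*exp(sqrt(210)*z/12) - 7*z^3/10 + 3*z^2/10 - 67*z/25


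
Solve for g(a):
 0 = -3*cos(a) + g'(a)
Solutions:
 g(a) = C1 + 3*sin(a)


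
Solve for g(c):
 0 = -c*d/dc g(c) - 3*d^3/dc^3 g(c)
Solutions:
 g(c) = C1 + Integral(C2*airyai(-3^(2/3)*c/3) + C3*airybi(-3^(2/3)*c/3), c)


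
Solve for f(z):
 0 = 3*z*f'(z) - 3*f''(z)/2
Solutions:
 f(z) = C1 + C2*erfi(z)


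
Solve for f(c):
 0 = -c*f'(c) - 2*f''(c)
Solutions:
 f(c) = C1 + C2*erf(c/2)


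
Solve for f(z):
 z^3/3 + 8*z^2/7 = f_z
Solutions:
 f(z) = C1 + z^4/12 + 8*z^3/21


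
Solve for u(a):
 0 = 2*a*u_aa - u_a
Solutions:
 u(a) = C1 + C2*a^(3/2)


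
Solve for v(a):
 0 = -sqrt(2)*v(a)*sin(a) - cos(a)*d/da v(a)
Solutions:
 v(a) = C1*cos(a)^(sqrt(2))


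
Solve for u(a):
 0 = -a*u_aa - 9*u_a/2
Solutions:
 u(a) = C1 + C2/a^(7/2)


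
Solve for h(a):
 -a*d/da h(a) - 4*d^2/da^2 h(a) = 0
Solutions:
 h(a) = C1 + C2*erf(sqrt(2)*a/4)


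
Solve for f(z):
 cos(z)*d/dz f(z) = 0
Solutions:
 f(z) = C1


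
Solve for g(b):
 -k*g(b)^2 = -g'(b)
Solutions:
 g(b) = -1/(C1 + b*k)


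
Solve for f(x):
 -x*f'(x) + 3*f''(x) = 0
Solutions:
 f(x) = C1 + C2*erfi(sqrt(6)*x/6)


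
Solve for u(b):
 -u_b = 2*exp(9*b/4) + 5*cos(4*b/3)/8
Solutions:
 u(b) = C1 - 8*exp(9*b/4)/9 - 15*sin(4*b/3)/32


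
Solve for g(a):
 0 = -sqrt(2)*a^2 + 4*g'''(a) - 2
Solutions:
 g(a) = C1 + C2*a + C3*a^2 + sqrt(2)*a^5/240 + a^3/12


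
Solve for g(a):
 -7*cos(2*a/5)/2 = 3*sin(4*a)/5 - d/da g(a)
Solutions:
 g(a) = C1 + 35*sin(2*a/5)/4 - 3*cos(4*a)/20


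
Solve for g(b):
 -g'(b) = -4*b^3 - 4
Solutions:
 g(b) = C1 + b^4 + 4*b


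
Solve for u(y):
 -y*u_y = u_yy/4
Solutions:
 u(y) = C1 + C2*erf(sqrt(2)*y)


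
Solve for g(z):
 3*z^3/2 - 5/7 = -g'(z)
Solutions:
 g(z) = C1 - 3*z^4/8 + 5*z/7


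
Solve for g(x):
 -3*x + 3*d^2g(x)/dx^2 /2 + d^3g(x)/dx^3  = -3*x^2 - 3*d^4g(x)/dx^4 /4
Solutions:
 g(x) = C1 + C2*x - x^4/6 + 7*x^3/9 - 5*x^2/9 + (C3*sin(sqrt(14)*x/3) + C4*cos(sqrt(14)*x/3))*exp(-2*x/3)


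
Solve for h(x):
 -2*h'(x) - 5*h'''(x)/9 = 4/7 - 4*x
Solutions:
 h(x) = C1 + C2*sin(3*sqrt(10)*x/5) + C3*cos(3*sqrt(10)*x/5) + x^2 - 2*x/7


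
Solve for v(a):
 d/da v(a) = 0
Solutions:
 v(a) = C1


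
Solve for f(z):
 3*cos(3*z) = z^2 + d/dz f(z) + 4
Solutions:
 f(z) = C1 - z^3/3 - 4*z + sin(3*z)


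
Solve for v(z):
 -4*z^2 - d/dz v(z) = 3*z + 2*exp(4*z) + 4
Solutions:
 v(z) = C1 - 4*z^3/3 - 3*z^2/2 - 4*z - exp(4*z)/2


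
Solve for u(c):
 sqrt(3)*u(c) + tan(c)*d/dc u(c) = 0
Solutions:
 u(c) = C1/sin(c)^(sqrt(3))


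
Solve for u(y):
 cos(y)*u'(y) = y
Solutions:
 u(y) = C1 + Integral(y/cos(y), y)


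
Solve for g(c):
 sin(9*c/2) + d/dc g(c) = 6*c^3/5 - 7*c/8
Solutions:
 g(c) = C1 + 3*c^4/10 - 7*c^2/16 + 2*cos(9*c/2)/9


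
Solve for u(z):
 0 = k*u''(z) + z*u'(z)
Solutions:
 u(z) = C1 + C2*sqrt(k)*erf(sqrt(2)*z*sqrt(1/k)/2)


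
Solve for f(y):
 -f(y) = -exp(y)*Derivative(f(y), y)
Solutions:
 f(y) = C1*exp(-exp(-y))


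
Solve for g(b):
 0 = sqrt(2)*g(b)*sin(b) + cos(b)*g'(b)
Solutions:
 g(b) = C1*cos(b)^(sqrt(2))


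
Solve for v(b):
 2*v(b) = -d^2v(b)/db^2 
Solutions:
 v(b) = C1*sin(sqrt(2)*b) + C2*cos(sqrt(2)*b)


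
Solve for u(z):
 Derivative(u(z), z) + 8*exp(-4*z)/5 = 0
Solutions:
 u(z) = C1 + 2*exp(-4*z)/5


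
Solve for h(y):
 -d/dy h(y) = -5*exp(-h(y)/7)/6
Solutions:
 h(y) = 7*log(C1 + 5*y/42)


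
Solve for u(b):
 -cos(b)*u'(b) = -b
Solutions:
 u(b) = C1 + Integral(b/cos(b), b)


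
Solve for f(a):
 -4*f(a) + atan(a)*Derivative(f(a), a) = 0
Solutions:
 f(a) = C1*exp(4*Integral(1/atan(a), a))


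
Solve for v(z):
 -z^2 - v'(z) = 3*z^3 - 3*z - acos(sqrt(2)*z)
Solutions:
 v(z) = C1 - 3*z^4/4 - z^3/3 + 3*z^2/2 + z*acos(sqrt(2)*z) - sqrt(2)*sqrt(1 - 2*z^2)/2


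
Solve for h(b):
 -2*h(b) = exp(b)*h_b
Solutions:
 h(b) = C1*exp(2*exp(-b))


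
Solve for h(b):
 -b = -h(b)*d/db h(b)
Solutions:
 h(b) = -sqrt(C1 + b^2)
 h(b) = sqrt(C1 + b^2)


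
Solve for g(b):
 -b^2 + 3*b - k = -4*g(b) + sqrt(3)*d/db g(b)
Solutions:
 g(b) = C1*exp(4*sqrt(3)*b/3) + b^2/4 - 3*b/4 + sqrt(3)*b/8 + k/4 - 3*sqrt(3)/16 + 3/32


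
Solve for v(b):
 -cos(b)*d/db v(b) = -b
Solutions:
 v(b) = C1 + Integral(b/cos(b), b)


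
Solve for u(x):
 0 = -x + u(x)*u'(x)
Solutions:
 u(x) = -sqrt(C1 + x^2)
 u(x) = sqrt(C1 + x^2)


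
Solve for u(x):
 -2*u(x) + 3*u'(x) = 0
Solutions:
 u(x) = C1*exp(2*x/3)


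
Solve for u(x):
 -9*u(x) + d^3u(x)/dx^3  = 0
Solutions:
 u(x) = C3*exp(3^(2/3)*x) + (C1*sin(3*3^(1/6)*x/2) + C2*cos(3*3^(1/6)*x/2))*exp(-3^(2/3)*x/2)


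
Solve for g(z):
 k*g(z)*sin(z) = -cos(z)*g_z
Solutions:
 g(z) = C1*exp(k*log(cos(z)))


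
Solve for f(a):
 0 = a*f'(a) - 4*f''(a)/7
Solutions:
 f(a) = C1 + C2*erfi(sqrt(14)*a/4)


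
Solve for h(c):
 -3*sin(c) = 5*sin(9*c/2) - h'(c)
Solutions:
 h(c) = C1 - 3*cos(c) - 10*cos(9*c/2)/9


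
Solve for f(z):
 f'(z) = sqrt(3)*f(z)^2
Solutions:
 f(z) = -1/(C1 + sqrt(3)*z)


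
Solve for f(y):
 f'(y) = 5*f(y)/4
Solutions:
 f(y) = C1*exp(5*y/4)


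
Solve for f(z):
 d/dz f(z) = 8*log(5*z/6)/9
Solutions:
 f(z) = C1 + 8*z*log(z)/9 - 8*z*log(6)/9 - 8*z/9 + 8*z*log(5)/9


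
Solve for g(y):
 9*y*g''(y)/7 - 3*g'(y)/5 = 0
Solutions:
 g(y) = C1 + C2*y^(22/15)
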